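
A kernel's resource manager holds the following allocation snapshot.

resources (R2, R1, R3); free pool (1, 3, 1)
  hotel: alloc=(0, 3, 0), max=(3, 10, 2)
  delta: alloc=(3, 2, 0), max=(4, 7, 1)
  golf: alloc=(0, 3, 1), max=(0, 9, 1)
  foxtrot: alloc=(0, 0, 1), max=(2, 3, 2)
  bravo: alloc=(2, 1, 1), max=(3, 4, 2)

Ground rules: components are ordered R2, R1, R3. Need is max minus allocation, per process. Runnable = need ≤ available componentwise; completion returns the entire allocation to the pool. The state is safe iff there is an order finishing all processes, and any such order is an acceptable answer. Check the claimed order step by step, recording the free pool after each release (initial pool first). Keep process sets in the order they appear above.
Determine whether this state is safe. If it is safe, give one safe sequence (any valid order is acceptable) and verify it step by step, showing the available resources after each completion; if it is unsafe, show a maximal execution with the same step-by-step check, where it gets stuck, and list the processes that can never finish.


UNSAFE — no complete ordering exists.
Key observation: no order helps: past bravo, foxtrot, the free pool tops out at (3, 4, 3), below what each blocked process needs in R1.
Going as far as possible: bravo, foxtrot; after that, nothing fits. Verifying each step:
  pool = (1, 3, 1)
  run bravo (needs (1, 3, 1), free (1, 3, 1)); after release of (2, 1, 1) the pool is (3, 4, 2)
  run foxtrot (needs (2, 3, 1), free (3, 4, 2)); after release of (0, 0, 1) the pool is (3, 4, 3)
  blocked: hotel wants (3, 7, 2), pool (3, 4, 3) — not enough R1
  blocked: delta wants (1, 5, 1), pool (3, 4, 3) — not enough R1
  blocked: golf wants (0, 6, 0), pool (3, 4, 3) — not enough R1
Processes that can never finish: hotel, delta and golf.


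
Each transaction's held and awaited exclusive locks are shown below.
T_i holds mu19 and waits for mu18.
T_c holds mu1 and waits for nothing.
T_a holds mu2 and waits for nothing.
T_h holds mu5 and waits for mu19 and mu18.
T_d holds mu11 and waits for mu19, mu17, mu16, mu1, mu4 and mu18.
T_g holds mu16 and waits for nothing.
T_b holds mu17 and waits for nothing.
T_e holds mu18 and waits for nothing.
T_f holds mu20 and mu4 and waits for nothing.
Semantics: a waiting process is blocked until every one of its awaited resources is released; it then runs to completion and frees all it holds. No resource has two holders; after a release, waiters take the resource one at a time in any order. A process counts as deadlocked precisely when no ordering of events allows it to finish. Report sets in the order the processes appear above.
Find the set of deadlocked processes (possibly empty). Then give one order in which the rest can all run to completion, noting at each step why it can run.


Nothing here is deadlocked.
Key observation: no waiting chain loops back on itself — every chain ends at a process that waits on nothing, so everyone eventually runs.
A valid finishing order for the others: T_a, T_e, T_i, T_c, T_g, T_b, T_h, T_f, T_d.
Walking it through:
  T_a: no waits; runs immediately, freeing mu2
  T_e: no waits; runs immediately, freeing mu18
  T_i waits on mu18 — all released -> runs and releases mu19
  T_c: no waits; runs immediately, freeing mu1
  T_g: no waits; runs immediately, freeing mu16
  T_b: no waits; runs immediately, freeing mu17
  T_h waits on mu19 and mu18 — all released -> runs and releases mu5
  T_f: no waits; runs immediately, freeing mu20 and mu4
  T_d waits on mu19, mu17, mu16, mu1, mu4 and mu18 — all released -> runs and releases mu11


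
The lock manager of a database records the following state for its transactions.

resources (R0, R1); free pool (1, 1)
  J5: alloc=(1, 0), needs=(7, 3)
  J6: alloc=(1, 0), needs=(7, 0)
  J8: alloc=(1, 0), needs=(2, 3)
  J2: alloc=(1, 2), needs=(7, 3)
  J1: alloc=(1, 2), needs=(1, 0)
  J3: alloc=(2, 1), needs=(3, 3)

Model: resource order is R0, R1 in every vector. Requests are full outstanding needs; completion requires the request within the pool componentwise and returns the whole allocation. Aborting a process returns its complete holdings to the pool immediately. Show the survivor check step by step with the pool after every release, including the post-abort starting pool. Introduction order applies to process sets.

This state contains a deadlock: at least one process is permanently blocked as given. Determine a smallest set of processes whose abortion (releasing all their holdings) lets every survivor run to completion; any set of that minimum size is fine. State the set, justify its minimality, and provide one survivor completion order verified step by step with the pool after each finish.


Abort J5 and J2.
Key observation: J6 was stuck for good until J5 and J2 gave back (2, 2); in the order shown it finishes at step 4.
Minimality, checking each single-abort alternative: J5 alone leaves J6 blocked (short on R0); J6 alone leaves J5 blocked (short on R0); J8 alone leaves J5 blocked (short on R0); J2 alone leaves J5 blocked (short on R0); J1 alone leaves J5 blocked (short on R0); J3 alone leaves J5 blocked (short on R0).
Survivors finish in the order: J3, J1, J8, J6. Check, step by step (pool after the aborts first):
  pool = (3, 3)
  J3 needs (3, 3) <= (3, 3) -> finishes; pool += (2, 1) = (5, 4)
  J1 needs (1, 0) <= (5, 4) -> finishes; pool += (1, 2) = (6, 6)
  J8 needs (2, 3) <= (6, 6) -> finishes; pool += (1, 0) = (7, 6)
  J6 needs (7, 0) <= (7, 6) -> finishes; pool += (1, 0) = (8, 6)


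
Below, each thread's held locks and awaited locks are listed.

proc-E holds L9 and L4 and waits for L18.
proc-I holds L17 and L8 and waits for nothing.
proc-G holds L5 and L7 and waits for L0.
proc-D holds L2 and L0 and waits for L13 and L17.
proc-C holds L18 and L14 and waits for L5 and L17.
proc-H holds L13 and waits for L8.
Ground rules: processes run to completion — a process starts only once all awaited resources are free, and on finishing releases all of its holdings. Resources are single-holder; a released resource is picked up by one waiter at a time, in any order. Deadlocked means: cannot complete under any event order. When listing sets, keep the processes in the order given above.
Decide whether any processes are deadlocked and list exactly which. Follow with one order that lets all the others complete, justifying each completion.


The deadlocked set is empty.
Key observation: the waits form no ring: some process can always run, and its releases unblock the others one by one.
The rest can finish in the order proc-I, proc-H, proc-D, proc-G, proc-C, proc-E.
Verifying each step:
  proc-I waits on nothing -> runs at once and releases L17 and L8
  proc-H waits on L8 — all released -> runs and releases L13
  proc-D waits on L13 and L17 — all released -> runs and releases L2 and L0
  proc-G waits on L0 — all released -> runs and releases L5 and L7
  proc-C waits on L5 and L17 — all released -> runs and releases L18 and L14
  proc-E waits on L18 — all released -> runs and releases L9 and L4


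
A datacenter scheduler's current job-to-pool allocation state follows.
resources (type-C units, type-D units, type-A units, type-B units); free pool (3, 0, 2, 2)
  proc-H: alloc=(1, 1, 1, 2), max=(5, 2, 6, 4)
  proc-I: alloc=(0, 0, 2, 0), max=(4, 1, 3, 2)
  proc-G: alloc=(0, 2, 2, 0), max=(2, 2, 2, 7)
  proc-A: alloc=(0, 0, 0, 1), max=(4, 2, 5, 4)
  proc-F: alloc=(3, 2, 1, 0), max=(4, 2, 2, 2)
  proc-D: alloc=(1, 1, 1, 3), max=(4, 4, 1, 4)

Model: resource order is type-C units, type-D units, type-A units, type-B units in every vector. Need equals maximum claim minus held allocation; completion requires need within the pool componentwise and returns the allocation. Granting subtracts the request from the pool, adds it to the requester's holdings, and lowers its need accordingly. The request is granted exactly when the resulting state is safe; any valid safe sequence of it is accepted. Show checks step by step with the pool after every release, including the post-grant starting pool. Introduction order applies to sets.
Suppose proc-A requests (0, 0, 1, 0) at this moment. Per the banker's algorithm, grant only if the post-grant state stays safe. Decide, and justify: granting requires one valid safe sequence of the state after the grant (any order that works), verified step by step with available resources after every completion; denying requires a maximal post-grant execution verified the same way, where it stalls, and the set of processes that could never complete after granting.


DENY: after the grant no complete ordering would exist.
Key observation: after proc-F, proc-I the pool peaks at (6, 2, 4, 2), and each blocked process is short somewhere: proc-H on type-A units; proc-G on type-B units; proc-A on type-B units; proc-D on type-D units.
After a pretend grant, a maximal execution: proc-F, proc-I — then nothing else fits. Walking it through:
  pool = (3, 0, 1, 2)
  proc-F: need (1, 0, 1, 2) fits (3, 0, 1, 2); releases (3, 2, 1, 0), pool now (6, 2, 2, 2)
  proc-I: need (4, 1, 1, 2) fits (6, 2, 2, 2); releases (0, 0, 2, 0), pool now (6, 2, 4, 2)
  proc-H still needs (4, 1, 5, 2) but only (6, 2, 4, 2) is free — short on type-A units
  proc-G still needs (2, 0, 0, 7) but only (6, 2, 4, 2) is free — short on type-B units
  proc-A still needs (4, 2, 4, 3) but only (6, 2, 4, 2) is free — short on type-B units
  proc-D still needs (3, 3, 0, 1) but only (6, 2, 4, 2) is free — short on type-D units
Had the request been granted, proc-H, proc-G, proc-A and proc-D could never finish.


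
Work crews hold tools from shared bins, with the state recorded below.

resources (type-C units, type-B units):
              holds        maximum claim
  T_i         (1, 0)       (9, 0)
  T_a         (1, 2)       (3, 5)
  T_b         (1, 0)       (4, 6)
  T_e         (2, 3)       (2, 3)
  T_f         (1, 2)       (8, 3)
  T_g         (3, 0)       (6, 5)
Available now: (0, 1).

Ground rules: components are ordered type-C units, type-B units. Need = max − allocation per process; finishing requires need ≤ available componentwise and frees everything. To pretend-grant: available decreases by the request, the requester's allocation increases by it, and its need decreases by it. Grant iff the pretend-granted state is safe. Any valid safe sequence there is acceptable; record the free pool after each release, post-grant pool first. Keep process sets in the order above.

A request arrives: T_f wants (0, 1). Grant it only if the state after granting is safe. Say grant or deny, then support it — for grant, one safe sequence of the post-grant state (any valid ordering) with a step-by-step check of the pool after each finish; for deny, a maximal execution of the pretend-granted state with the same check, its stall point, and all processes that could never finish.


DENY: after the grant no complete ordering would exist.
Key observation: after T_e, T_a, T_g the pool peaks at (6, 5), and each blocked process is short somewhere: T_i on type-C units; T_b on type-B units; T_f on type-C units.
On the post-grant state, T_e, T_a, T_g is a maximal run — nothing extends it. Walking it through:
  pool = (0, 0)
  T_e needs (0, 0) <= (0, 0) -> finishes; pool += (2, 3) = (2, 3)
  T_a needs (2, 3) <= (2, 3) -> finishes; pool += (1, 2) = (3, 5)
  T_g needs (3, 5) <= (3, 5) -> finishes; pool += (3, 0) = (6, 5)
  T_i cannot run: need (8, 0) vs free (6, 5) (insufficient type-C units)
  T_b cannot run: need (3, 6) vs free (6, 5) (insufficient type-B units)
  T_f cannot run: need (7, 0) vs free (6, 5) (insufficient type-C units)
Processes that could never finish after the grant: T_i, T_b and T_f.


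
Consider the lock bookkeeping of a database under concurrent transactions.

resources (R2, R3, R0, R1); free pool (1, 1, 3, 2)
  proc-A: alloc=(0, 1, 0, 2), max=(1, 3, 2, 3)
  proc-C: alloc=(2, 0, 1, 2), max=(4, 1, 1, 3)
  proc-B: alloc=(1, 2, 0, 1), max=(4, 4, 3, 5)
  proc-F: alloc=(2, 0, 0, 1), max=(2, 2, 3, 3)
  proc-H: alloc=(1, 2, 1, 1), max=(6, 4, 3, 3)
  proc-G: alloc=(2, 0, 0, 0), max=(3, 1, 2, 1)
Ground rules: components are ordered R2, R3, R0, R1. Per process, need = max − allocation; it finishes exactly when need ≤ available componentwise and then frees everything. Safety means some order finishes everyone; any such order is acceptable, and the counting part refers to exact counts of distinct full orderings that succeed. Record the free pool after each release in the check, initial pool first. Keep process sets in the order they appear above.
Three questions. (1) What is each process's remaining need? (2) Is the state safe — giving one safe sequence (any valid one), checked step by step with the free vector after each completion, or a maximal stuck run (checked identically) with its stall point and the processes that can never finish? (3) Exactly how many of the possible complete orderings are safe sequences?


(1) Outstanding need per process (order R2, R3, R0, R1):
  proc-A: (1, 2, 2, 1)
  proc-C: (2, 1, 0, 1)
  proc-B: (3, 2, 3, 4)
  proc-F: (0, 2, 3, 2)
  proc-H: (5, 2, 2, 2)
  proc-G: (1, 1, 2, 1)
(2) The state is UNSAFE.
Key observation: the pool after proc-G, proc-C is (5, 1, 4, 4); every surviving request exceeds it in R3, so progress ends there.
The run proc-G, proc-C cannot be extended any further. Verifying each step:
  pool = (1, 1, 3, 2)
  proc-G: need (1, 1, 2, 1) fits (1, 1, 3, 2); releases (2, 0, 0, 0), pool now (3, 1, 3, 2)
  proc-C: need (2, 1, 0, 1) fits (3, 1, 3, 2); releases (2, 0, 1, 2), pool now (5, 1, 4, 4)
  proc-A still needs (1, 2, 2, 1) but only (5, 1, 4, 4) is free — short on R3
  proc-B still needs (3, 2, 3, 4) but only (5, 1, 4, 4) is free — short on R3
  proc-F still needs (0, 2, 3, 2) but only (5, 1, 4, 4) is free — short on R3
  proc-H still needs (5, 2, 2, 2) but only (5, 1, 4, 4) is free — short on R3
Never able to finish: proc-A, proc-B, proc-F and proc-H.
(3) The exact count: 0 of the possible complete orderings are safe sequences.


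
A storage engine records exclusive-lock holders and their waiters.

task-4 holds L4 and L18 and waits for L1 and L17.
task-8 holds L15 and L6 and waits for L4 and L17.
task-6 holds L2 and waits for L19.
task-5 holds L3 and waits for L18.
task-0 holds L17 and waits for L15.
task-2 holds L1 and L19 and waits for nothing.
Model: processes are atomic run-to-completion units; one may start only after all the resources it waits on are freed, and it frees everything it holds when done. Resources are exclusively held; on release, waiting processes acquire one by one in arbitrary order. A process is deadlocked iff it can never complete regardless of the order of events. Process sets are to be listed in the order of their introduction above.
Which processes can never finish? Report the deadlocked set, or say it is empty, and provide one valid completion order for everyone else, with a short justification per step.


Deadlocked set: task-4, task-8, task-5 and task-0.
Key observation: the waits loop around task-4 -> task-0 -> task-8 -> task-4 with no way out; task-5 waits into the deadlock from upstream.
One completion order for the rest: task-2, task-6.
Step-by-step check:
  task-2: no waits; runs immediately, freeing L1 and L19
  run task-6 (all its waits — L19 — are resolved); releases L2


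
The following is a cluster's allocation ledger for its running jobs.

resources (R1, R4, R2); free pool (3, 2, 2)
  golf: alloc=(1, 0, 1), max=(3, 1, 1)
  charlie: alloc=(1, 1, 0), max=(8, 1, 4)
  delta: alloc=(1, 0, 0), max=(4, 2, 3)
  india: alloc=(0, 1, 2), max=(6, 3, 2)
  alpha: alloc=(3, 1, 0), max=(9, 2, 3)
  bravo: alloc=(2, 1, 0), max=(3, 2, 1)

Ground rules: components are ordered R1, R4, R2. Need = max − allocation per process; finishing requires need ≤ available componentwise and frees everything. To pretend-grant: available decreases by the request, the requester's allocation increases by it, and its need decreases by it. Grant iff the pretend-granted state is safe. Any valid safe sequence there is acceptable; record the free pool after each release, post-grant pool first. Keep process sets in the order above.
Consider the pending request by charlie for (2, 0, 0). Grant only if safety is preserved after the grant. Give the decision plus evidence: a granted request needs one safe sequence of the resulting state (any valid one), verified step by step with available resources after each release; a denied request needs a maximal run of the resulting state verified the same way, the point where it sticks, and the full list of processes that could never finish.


DENY. Granting would leave the state unsafe.
Key observation: after bravo, golf, delta the pool peaks at (5, 3, 3), and each blocked process is short somewhere: charlie on R2; india on R1; alpha on R1.
Pretend the grant happened; the run bravo, golf, delta goes as far as possible. Check, step by step:
  pool = (1, 2, 2)
  bravo needs (1, 1, 1) <= (1, 2, 2) -> finishes; pool += (2, 1, 0) = (3, 3, 2)
  golf needs (2, 1, 0) <= (3, 3, 2) -> finishes; pool += (1, 0, 1) = (4, 3, 3)
  delta needs (3, 2, 3) <= (4, 3, 3) -> finishes; pool += (1, 0, 0) = (5, 3, 3)
  charlie still needs (5, 0, 4) but only (5, 3, 3) is free — short on R2
  india still needs (6, 2, 0) but only (5, 3, 3) is free — short on R1
  alpha still needs (6, 1, 3) but only (5, 3, 3) is free — short on R1
Processes that could never finish after the grant: charlie, india and alpha.


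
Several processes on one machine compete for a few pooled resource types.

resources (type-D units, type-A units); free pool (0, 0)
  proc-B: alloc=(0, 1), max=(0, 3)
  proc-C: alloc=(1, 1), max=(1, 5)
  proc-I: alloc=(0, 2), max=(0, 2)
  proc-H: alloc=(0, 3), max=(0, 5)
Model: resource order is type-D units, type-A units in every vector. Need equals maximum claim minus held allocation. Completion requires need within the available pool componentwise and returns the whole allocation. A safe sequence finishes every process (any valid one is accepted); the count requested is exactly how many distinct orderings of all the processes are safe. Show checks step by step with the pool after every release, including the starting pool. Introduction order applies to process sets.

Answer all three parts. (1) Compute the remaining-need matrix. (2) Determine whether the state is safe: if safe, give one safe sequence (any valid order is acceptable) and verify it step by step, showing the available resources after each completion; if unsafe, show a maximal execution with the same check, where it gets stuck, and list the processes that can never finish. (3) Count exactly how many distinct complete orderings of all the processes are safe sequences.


(1) Remaining need (order type-D units, type-A units):
  proc-B: (0, 2)
  proc-C: (0, 4)
  proc-I: (0, 0)
  proc-H: (0, 2)
(2) The state is SAFE; one workable sequence: proc-I, proc-B, proc-H, proc-C.
Key observation: proc-B is the earliest step where a requested resource binds exactly: need (0, 2), pool (0, 2) at its turn.
Step-by-step check:
  pool = (0, 0)
  proc-I: need (0, 0) fits (0, 0); releases (0, 2), pool now (0, 2)
  proc-B: need (0, 2) fits (0, 2); releases (0, 1), pool now (0, 3)
  proc-H: need (0, 2) fits (0, 3); releases (0, 3), pool now (0, 6)
  proc-C: need (0, 4) fits (0, 6); releases (1, 1), pool now (1, 7)
(3) The exact count: 3 of the possible complete orderings are safe sequences.


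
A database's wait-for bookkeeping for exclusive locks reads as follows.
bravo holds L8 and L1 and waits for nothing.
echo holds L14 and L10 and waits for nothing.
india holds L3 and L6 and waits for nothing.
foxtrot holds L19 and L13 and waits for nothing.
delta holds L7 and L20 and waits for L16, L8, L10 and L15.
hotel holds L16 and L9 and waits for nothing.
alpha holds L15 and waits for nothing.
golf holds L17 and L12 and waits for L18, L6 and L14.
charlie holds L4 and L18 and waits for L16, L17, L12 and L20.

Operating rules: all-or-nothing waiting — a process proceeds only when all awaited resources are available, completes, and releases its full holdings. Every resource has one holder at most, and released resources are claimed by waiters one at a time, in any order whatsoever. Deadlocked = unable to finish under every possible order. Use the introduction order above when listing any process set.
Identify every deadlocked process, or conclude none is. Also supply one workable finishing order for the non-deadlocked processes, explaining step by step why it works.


The deadlocked set is golf and charlie.
Key observation: golf -> charlie -> golf is a circular wait — nothing in it can go first; no other process is dragged down with it.
One completion order for the rest: foxtrot, alpha, hotel, echo, india, bravo, delta.
Walking it through:
  foxtrot waits on nothing -> runs at once and releases L19 and L13
  alpha waits on nothing -> runs at once and releases L15
  hotel waits on nothing -> runs at once and releases L16 and L9
  echo waits on nothing -> runs at once and releases L14 and L10
  india waits on nothing -> runs at once and releases L3 and L6
  bravo waits on nothing -> runs at once and releases L8 and L1
  run delta (all its waits — L16, L8, L10 and L15 — are resolved); releases L7 and L20


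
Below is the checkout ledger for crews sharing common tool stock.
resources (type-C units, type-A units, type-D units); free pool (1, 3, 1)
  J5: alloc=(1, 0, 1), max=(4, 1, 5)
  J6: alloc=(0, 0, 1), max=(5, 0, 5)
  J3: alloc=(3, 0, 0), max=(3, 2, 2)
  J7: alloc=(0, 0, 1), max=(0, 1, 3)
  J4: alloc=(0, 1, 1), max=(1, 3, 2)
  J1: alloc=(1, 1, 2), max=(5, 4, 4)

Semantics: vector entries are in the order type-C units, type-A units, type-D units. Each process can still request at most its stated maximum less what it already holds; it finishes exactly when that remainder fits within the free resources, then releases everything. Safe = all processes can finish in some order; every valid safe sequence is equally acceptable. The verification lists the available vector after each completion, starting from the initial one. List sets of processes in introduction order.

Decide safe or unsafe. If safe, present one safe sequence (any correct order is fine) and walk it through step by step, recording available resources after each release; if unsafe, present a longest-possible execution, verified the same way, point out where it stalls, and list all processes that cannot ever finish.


The state is SAFE; one workable sequence: J4, J3, J7, J1, J5, J6.
Key observation: J4 marks the first exact bind of the order: its need (1, 2, 1) fits the free (1, 3, 1) with zero slack on a requested resource.
Step-by-step check:
  pool = (1, 3, 1)
  J4: need (1, 2, 1) fits (1, 3, 1); releases (0, 1, 1), pool now (1, 4, 2)
  J3: need (0, 2, 2) fits (1, 4, 2); releases (3, 0, 0), pool now (4, 4, 2)
  J7: need (0, 1, 2) fits (4, 4, 2); releases (0, 0, 1), pool now (4, 4, 3)
  J1: need (4, 3, 2) fits (4, 4, 3); releases (1, 1, 2), pool now (5, 5, 5)
  J5: need (3, 1, 4) fits (5, 5, 5); releases (1, 0, 1), pool now (6, 5, 6)
  J6: need (5, 0, 4) fits (6, 5, 6); releases (0, 0, 1), pool now (6, 5, 7)


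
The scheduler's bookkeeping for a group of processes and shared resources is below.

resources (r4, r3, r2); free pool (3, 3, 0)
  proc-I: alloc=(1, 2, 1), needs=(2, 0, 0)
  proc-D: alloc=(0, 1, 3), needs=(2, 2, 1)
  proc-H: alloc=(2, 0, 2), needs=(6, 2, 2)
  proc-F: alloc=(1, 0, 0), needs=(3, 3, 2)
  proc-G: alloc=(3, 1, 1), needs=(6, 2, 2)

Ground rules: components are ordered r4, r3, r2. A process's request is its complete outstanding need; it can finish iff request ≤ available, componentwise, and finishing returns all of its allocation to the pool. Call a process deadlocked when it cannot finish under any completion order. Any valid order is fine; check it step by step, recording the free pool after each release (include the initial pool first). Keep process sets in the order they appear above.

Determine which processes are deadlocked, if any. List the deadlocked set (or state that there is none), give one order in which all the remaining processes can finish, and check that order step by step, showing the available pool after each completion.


Deadlocked: proc-H and proc-G.
Key observation: once proc-I, proc-D, proc-F finish, the pool peaks at (5, 6, 4) — and every remaining process still needs more r4 than that.
One completion order for the rest: proc-I, proc-D, proc-F. Check, step by step:
  pool = (3, 3, 0)
  proc-I: need (2, 0, 0) fits (3, 3, 0); releases (1, 2, 1), pool now (4, 5, 1)
  proc-D: need (2, 2, 1) fits (4, 5, 1); releases (0, 1, 3), pool now (4, 6, 4)
  proc-F: need (3, 3, 2) fits (4, 6, 4); releases (1, 0, 0), pool now (5, 6, 4)
None of the blocked processes ever fits:
  blocked: proc-H wants (6, 2, 2), pool (5, 6, 4) — not enough r4
  blocked: proc-G wants (6, 2, 2), pool (5, 6, 4) — not enough r4


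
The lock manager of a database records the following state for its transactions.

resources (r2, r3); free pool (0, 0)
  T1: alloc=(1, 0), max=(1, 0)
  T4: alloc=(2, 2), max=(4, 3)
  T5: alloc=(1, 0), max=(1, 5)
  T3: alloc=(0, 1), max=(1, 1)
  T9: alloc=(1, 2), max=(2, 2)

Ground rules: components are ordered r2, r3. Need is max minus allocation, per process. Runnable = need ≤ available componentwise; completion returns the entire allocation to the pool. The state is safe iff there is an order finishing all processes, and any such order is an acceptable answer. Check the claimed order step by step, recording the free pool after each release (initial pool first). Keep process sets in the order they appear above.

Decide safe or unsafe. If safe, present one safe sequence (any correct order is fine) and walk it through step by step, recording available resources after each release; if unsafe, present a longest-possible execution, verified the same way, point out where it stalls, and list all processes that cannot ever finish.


The state is SAFE; one workable sequence: T1, T9, T3, T4, T5.
Key observation: the order's first zero-slack moment is T9 ((1, 0) needed, (1, 0) free — a requested resource with nothing to spare).
Step-by-step check:
  pool = (0, 0)
  T1: need (0, 0) fits (0, 0); releases (1, 0), pool now (1, 0)
  T9: need (1, 0) fits (1, 0); releases (1, 2), pool now (2, 2)
  T3: need (1, 0) fits (2, 2); releases (0, 1), pool now (2, 3)
  T4: need (2, 1) fits (2, 3); releases (2, 2), pool now (4, 5)
  T5: need (0, 5) fits (4, 5); releases (1, 0), pool now (5, 5)


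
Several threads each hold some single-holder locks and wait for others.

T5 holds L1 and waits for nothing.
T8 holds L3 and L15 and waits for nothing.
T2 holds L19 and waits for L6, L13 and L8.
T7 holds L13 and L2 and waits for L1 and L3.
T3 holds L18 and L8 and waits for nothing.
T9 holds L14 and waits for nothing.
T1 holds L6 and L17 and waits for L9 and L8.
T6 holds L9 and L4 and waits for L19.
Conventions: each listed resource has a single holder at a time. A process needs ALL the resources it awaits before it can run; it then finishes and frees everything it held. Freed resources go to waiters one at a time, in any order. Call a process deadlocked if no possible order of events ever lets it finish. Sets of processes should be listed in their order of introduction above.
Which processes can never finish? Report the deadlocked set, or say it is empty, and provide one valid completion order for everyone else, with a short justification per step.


Deadlocked set: T2, T1 and T6.
Key observation: nobody on the ring T2 -> T1 -> T6 -> T2 can start until another member finishes, which never happens; no other process is dragged down with it.
One completion order for the rest: T8, T3, T5, T9, T7.
Walking it through:
  T8: no waits; runs immediately, freeing L3 and L15
  T3: no waits; runs immediately, freeing L18 and L8
  T5: no waits; runs immediately, freeing L1
  T9: no waits; runs immediately, freeing L14
  T7: everything it awaited (L1 and L3) is free; runs, freeing L13 and L2


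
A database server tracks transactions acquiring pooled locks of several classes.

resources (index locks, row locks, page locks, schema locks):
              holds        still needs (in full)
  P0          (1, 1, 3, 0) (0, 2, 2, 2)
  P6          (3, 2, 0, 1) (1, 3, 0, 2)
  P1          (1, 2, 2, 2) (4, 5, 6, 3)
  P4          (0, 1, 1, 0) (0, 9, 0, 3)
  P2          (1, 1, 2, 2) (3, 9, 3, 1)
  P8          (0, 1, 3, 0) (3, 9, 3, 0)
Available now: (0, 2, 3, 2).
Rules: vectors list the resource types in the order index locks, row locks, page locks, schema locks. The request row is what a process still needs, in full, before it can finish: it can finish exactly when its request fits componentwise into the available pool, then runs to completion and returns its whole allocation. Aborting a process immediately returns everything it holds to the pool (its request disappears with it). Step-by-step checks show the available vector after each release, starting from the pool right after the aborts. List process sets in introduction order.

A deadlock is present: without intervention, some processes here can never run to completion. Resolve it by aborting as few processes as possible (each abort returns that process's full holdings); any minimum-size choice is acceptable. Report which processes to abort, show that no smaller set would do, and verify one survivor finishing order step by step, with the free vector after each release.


The answer: abort P4 and P8.
Key observation: aborting P4 and P8 returns (0, 2, 4, 0), and P2 — hopeless before — runs at step 4 with the returned capacity in the pool.
No one abort is enough; case by case: P0 alone leaves P4 blocked (short on row locks); P6 alone leaves P4 blocked (short on row locks); P1 alone leaves P4 blocked (short on row locks); P4 alone leaves P2 blocked (short on row locks); P2 alone leaves P4 blocked (short on row locks); P8 alone leaves P4 blocked (short on row locks).
The survivors complete as P0, P6, P1, P2. Step-by-step check (starting from the post-abort pool):
  pool = (0, 4, 7, 2)
  run P0 (needs (0, 2, 2, 2), free (0, 4, 7, 2)); after release of (1, 1, 3, 0) the pool is (1, 5, 10, 2)
  run P6 (needs (1, 3, 0, 2), free (1, 5, 10, 2)); after release of (3, 2, 0, 1) the pool is (4, 7, 10, 3)
  run P1 (needs (4, 5, 6, 3), free (4, 7, 10, 3)); after release of (1, 2, 2, 2) the pool is (5, 9, 12, 5)
  run P2 (needs (3, 9, 3, 1), free (5, 9, 12, 5)); after release of (1, 1, 2, 2) the pool is (6, 10, 14, 7)


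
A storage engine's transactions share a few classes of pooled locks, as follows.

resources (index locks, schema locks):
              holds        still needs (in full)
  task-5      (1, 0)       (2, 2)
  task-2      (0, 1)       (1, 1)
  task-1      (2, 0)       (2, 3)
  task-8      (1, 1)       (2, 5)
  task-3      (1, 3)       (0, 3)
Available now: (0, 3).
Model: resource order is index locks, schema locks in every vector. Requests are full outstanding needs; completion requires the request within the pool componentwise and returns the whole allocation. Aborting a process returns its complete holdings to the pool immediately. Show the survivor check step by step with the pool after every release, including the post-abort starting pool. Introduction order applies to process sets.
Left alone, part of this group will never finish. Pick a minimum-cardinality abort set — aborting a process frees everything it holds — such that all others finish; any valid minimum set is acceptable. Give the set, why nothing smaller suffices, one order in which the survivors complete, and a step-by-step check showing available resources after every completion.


The answer: abort task-5.
Key observation: the deadlocked task-1 becomes finishable only because task-5 released (1, 0); it completes at step 3 below.
No smaller set exists: with zero aborts the deadlock remains.
One survivor order: task-2, task-3, task-1, task-8. Check, step by step (post-abort pool first):
  pool = (1, 3)
  run task-2 (needs (1, 1), free (1, 3)); after release of (0, 1) the pool is (1, 4)
  run task-3 (needs (0, 3), free (1, 4)); after release of (1, 3) the pool is (2, 7)
  run task-1 (needs (2, 3), free (2, 7)); after release of (2, 0) the pool is (4, 7)
  run task-8 (needs (2, 5), free (4, 7)); after release of (1, 1) the pool is (5, 8)


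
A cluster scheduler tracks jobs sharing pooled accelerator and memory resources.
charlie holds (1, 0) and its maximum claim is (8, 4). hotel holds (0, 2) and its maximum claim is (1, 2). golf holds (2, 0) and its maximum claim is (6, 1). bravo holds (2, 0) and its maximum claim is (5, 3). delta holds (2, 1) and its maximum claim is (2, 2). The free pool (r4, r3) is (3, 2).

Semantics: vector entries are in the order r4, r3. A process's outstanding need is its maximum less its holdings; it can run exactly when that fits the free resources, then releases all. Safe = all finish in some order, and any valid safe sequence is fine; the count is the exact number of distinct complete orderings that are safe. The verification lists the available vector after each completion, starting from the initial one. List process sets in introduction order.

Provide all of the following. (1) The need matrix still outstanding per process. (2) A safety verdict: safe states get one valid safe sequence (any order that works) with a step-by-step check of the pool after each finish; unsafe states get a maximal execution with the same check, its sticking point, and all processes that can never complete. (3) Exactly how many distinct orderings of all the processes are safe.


(1) Need matrix, components ordered r4, r3:
  charlie: (7, 4)
  hotel: (1, 0)
  golf: (4, 1)
  bravo: (3, 3)
  delta: (0, 1)
(2) SAFE — a valid safe sequence is hotel, bravo, delta, golf, charlie.
Key observation: the first exact fit in this order is bravo — it needs (3, 3) with (3, 4) free, meeting a requested resource to the last unit.
Check, step by step:
  pool = (3, 2)
  hotel: need (1, 0) fits (3, 2); releases (0, 2), pool now (3, 4)
  bravo: need (3, 3) fits (3, 4); releases (2, 0), pool now (5, 4)
  delta: need (0, 1) fits (5, 4); releases (2, 1), pool now (7, 5)
  golf: need (4, 1) fits (7, 5); releases (2, 0), pool now (9, 5)
  charlie: need (7, 4) fits (9, 5); releases (1, 0), pool now (10, 5)
(3) The exact count: 18 of the possible complete orderings are safe sequences.


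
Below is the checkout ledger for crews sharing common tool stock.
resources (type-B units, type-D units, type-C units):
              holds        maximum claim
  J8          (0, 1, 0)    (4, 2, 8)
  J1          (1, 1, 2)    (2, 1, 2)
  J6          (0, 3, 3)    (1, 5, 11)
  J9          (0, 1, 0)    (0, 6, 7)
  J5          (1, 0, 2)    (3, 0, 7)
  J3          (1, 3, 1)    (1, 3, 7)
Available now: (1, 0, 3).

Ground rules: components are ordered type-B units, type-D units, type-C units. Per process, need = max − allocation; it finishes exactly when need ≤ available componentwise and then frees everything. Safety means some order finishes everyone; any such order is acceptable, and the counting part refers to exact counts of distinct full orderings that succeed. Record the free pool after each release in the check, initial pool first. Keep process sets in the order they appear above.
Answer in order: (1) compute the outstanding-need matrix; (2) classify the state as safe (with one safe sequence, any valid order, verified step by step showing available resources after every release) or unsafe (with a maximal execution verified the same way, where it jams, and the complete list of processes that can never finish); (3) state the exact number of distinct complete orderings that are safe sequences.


(1) Outstanding need per process (order type-B units, type-D units, type-C units):
  J8: (4, 1, 8)
  J1: (1, 0, 0)
  J6: (1, 2, 8)
  J9: (0, 5, 7)
  J5: (2, 0, 5)
  J3: (0, 0, 6)
(2) SAFE, for example via the order J1, J5, J3, J6, J9, J8.
Key observation: the first exact fit in this order is J1 — it needs (1, 0, 0) with (1, 0, 3) free, meeting a requested resource to the last unit.
Step-by-step check:
  pool = (1, 0, 3)
  J1: need (1, 0, 0) fits (1, 0, 3); releases (1, 1, 2), pool now (2, 1, 5)
  J5: need (2, 0, 5) fits (2, 1, 5); releases (1, 0, 2), pool now (3, 1, 7)
  J3: need (0, 0, 6) fits (3, 1, 7); releases (1, 3, 1), pool now (4, 4, 8)
  J6: need (1, 2, 8) fits (4, 4, 8); releases (0, 3, 3), pool now (4, 7, 11)
  J9: need (0, 5, 7) fits (4, 7, 11); releases (0, 1, 0), pool now (4, 8, 11)
  J8: need (4, 1, 8) fits (4, 8, 11); releases (0, 1, 0), pool now (4, 9, 11)
(3) The exact count: 4 of the possible complete orderings are safe sequences.


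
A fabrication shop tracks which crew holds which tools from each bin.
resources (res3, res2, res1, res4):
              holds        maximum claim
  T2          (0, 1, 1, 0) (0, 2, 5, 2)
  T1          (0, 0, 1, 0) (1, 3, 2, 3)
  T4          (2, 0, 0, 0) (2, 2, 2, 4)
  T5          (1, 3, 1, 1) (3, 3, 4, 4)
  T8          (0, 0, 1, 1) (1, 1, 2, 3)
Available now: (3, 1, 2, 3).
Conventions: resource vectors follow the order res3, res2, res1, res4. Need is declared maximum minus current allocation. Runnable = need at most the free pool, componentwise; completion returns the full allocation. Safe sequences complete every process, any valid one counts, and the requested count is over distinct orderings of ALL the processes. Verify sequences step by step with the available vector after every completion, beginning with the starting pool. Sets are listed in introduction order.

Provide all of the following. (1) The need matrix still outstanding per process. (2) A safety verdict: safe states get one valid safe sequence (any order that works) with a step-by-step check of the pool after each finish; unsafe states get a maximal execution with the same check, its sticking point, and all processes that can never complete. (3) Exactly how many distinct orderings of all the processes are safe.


(1) Need matrix, components ordered res3, res2, res1, res4:
  T2: (0, 1, 4, 2)
  T1: (1, 3, 1, 3)
  T4: (0, 2, 2, 4)
  T5: (2, 0, 3, 3)
  T8: (1, 1, 1, 2)
(2) SAFE — a valid safe sequence is T8, T5, T2, T4, T1.
Key observation: at T8 the run first touches a limit — (1, 1, 1, 2) against (3, 1, 2, 3), exact on a resource it actually requests.
Walking it through:
  pool = (3, 1, 2, 3)
  T8 needs (1, 1, 1, 2) <= (3, 1, 2, 3) -> finishes; pool += (0, 0, 1, 1) = (3, 1, 3, 4)
  T5 needs (2, 0, 3, 3) <= (3, 1, 3, 4) -> finishes; pool += (1, 3, 1, 1) = (4, 4, 4, 5)
  T2 needs (0, 1, 4, 2) <= (4, 4, 4, 5) -> finishes; pool += (0, 1, 1, 0) = (4, 5, 5, 5)
  T4 needs (0, 2, 2, 4) <= (4, 5, 5, 5) -> finishes; pool += (2, 0, 0, 0) = (6, 5, 5, 5)
  T1 needs (1, 3, 1, 3) <= (6, 5, 5, 5) -> finishes; pool += (0, 0, 1, 0) = (6, 5, 6, 5)
(3) Precisely 6 of the possible complete orderings are safe sequences.


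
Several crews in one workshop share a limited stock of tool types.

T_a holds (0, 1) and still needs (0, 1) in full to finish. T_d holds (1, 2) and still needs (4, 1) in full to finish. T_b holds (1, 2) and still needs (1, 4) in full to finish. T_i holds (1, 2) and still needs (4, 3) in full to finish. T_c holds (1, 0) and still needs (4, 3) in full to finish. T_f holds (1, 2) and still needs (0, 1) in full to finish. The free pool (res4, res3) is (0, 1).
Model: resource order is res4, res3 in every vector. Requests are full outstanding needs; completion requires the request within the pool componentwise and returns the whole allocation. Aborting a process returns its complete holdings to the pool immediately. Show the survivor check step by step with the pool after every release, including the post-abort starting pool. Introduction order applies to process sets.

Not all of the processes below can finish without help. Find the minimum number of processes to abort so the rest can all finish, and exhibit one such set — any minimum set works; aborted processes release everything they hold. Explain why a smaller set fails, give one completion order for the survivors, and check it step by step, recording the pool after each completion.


Minimum abort set: T_i and T_c.
Key observation: T_d could never have finished before the abort; with (2, 2) returned by T_i and T_c, it fits at step 4.
Why nothing smaller works — every single abort fails: T_a alone leaves T_d blocked (short on res4); T_d alone leaves T_i blocked (short on res4); T_b alone leaves T_d blocked (short on res4); T_i alone leaves T_d blocked (short on res4); T_c alone leaves T_d blocked (short on res4); T_f alone leaves T_d blocked (short on res4).
One survivor order: T_a, T_f, T_b, T_d. Walking it through (post-abort pool first):
  pool = (2, 3)
  run T_a (needs (0, 1), free (2, 3)); after release of (0, 1) the pool is (2, 4)
  run T_f (needs (0, 1), free (2, 4)); after release of (1, 2) the pool is (3, 6)
  run T_b (needs (1, 4), free (3, 6)); after release of (1, 2) the pool is (4, 8)
  run T_d (needs (4, 1), free (4, 8)); after release of (1, 2) the pool is (5, 10)
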